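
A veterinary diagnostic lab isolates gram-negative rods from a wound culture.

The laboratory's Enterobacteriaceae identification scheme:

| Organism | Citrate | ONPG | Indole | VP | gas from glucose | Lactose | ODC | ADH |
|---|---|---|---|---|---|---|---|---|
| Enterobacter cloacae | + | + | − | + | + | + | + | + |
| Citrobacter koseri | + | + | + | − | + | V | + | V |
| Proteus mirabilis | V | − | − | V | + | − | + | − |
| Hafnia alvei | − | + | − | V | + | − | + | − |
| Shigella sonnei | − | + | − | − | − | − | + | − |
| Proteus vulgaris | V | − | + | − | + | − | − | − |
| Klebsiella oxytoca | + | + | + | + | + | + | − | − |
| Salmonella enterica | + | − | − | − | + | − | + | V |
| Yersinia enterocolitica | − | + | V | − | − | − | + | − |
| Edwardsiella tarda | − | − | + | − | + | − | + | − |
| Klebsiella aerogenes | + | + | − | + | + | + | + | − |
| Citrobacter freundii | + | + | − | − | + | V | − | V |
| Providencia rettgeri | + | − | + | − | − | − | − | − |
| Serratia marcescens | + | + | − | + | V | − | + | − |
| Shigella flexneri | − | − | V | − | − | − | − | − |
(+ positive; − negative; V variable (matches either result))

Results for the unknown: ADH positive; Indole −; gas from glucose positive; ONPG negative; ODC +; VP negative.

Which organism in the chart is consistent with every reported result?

Salmonella enterica

ODC +: excludes 5 organisms — 10 left.
ADH +: excludes 7 organisms — 3 left.
VP −: excludes Enterobacter cloacae — 2 left.
ONPG −: excludes Citrobacter koseri — 1 left.
Indole −: the one remaining candidate is consistent.
gas from glucose +: the one remaining candidate is consistent.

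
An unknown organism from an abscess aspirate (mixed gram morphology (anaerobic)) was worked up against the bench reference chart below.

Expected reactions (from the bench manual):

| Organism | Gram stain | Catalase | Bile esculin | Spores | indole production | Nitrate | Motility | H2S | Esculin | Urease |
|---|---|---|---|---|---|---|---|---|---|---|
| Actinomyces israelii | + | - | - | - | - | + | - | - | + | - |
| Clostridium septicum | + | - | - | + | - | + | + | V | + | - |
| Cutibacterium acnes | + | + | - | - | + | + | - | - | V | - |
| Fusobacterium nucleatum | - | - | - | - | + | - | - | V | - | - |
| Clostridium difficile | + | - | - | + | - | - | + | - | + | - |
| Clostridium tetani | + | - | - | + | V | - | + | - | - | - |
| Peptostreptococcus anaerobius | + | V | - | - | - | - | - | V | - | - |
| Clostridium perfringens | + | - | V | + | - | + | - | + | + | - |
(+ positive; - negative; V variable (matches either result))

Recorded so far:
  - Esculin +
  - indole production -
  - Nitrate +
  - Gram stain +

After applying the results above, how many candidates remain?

indole production -: excludes Cutibacterium acnes, Fusobacterium nucleatum — 6 left.
Esculin +: excludes Clostridium tetani, Peptostreptococcus anaerobius — 4 left.
Gram stain +: all 4 remaining candidates are consistent.
Nitrate +: excludes Clostridium difficile — 3 left.
Still consistent: Actinomyces israelii, Clostridium perfringens, Clostridium septicum.

3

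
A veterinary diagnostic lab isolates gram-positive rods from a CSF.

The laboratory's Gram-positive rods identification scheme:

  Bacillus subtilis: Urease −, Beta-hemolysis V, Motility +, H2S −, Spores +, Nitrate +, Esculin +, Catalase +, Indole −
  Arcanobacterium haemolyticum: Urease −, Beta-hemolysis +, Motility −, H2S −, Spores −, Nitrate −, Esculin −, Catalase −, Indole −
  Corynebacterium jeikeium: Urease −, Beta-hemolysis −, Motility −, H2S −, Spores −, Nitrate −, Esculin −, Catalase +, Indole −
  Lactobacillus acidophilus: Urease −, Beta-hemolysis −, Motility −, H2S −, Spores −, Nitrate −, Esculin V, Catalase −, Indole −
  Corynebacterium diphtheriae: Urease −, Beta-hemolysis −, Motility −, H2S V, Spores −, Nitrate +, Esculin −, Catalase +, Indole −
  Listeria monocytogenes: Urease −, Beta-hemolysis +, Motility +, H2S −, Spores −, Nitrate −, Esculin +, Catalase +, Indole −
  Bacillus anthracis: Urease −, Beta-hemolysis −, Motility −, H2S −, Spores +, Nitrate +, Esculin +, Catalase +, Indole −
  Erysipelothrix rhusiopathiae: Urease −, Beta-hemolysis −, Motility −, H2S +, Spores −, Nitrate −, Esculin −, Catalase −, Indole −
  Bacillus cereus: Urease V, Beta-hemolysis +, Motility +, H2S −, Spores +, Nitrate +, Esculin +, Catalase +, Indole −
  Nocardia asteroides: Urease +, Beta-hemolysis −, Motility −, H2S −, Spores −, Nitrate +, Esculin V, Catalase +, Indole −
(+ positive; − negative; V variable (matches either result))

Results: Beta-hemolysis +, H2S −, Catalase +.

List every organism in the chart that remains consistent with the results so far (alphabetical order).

Catalase +: excludes Arcanobacterium haemolyticum, Lactobacillus acidophilus, Erysipelothrix rhusiopathiae — 7 left.
Beta-hemolysis +: excludes Corynebacterium jeikeium, Corynebacterium diphtheriae, Bacillus anthracis, Nocardia asteroides — 3 left.
H2S −: all 3 remaining candidates are consistent.

Bacillus cereus, Bacillus subtilis, Listeria monocytogenes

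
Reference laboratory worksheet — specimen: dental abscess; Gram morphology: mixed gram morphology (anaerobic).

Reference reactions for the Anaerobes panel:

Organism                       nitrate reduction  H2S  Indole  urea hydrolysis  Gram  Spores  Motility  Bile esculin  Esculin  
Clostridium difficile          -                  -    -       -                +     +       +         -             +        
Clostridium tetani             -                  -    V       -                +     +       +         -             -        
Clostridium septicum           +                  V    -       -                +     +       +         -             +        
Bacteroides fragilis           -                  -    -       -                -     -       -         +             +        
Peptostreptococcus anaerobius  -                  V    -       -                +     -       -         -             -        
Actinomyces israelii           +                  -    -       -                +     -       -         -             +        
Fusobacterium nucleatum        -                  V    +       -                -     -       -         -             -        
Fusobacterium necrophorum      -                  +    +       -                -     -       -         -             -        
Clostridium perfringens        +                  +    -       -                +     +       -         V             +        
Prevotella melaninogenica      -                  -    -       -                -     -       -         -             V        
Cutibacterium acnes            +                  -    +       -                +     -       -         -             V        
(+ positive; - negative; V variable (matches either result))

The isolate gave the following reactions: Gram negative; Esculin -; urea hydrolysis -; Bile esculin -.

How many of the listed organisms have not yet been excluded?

3

Bile esculin -: excludes Bacteroides fragilis — 10 left.
Esculin -: excludes Clostridium difficile, Clostridium septicum, Actinomyces israelii, Clostridium perfringens — 6 left.
urea hydrolysis -: all 6 remaining candidates are consistent.
Gram -: excludes Clostridium tetani, Peptostreptococcus anaerobius, Cutibacterium acnes — 3 left.
Still consistent: Fusobacterium necrophorum, Fusobacterium nucleatum, Prevotella melaninogenica.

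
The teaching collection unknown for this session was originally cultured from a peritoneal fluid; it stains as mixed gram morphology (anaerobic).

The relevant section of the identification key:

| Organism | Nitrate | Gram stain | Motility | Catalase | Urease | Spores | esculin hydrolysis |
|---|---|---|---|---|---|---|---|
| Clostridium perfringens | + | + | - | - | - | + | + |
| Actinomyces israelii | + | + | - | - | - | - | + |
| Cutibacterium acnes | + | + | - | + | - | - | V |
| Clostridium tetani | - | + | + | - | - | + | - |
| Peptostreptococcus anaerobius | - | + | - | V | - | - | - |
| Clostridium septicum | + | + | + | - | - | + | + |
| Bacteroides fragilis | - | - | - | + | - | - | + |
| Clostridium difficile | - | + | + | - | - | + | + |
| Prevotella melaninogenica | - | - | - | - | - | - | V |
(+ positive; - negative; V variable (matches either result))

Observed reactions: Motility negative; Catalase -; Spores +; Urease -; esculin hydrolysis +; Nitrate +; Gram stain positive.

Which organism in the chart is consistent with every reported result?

Clostridium perfringens

Gram stain +: excludes Bacteroides fragilis, Prevotella melaninogenica — 7 left.
Catalase -: excludes Cutibacterium acnes — 6 left.
Nitrate +: excludes Clostridium tetani, Peptostreptococcus anaerobius, Clostridium difficile — 3 left.
Motility -: excludes Clostridium septicum — 2 left.
esculin hydrolysis +: all 2 remaining candidates are consistent.
Spores +: excludes Actinomyces israelii — 1 left.
Urease -: the one remaining candidate is consistent.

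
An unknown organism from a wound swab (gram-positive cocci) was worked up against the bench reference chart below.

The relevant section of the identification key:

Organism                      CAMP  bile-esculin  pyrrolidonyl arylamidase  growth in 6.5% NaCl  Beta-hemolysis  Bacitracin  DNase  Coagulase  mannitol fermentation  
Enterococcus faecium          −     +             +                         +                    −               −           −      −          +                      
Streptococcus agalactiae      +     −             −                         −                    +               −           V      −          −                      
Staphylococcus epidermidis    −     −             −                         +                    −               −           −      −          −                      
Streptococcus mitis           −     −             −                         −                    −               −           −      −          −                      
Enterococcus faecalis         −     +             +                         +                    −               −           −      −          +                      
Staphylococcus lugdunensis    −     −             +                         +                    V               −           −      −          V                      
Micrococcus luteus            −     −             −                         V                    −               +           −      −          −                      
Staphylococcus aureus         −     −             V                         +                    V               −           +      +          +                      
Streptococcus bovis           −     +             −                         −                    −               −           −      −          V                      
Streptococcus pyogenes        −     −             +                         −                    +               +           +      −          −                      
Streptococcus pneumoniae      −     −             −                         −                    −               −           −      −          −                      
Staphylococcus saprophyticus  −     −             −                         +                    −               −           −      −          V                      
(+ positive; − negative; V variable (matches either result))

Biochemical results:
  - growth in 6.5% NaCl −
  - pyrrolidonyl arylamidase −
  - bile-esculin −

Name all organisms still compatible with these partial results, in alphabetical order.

Micrococcus luteus, Streptococcus agalactiae, Streptococcus mitis, Streptococcus pneumoniae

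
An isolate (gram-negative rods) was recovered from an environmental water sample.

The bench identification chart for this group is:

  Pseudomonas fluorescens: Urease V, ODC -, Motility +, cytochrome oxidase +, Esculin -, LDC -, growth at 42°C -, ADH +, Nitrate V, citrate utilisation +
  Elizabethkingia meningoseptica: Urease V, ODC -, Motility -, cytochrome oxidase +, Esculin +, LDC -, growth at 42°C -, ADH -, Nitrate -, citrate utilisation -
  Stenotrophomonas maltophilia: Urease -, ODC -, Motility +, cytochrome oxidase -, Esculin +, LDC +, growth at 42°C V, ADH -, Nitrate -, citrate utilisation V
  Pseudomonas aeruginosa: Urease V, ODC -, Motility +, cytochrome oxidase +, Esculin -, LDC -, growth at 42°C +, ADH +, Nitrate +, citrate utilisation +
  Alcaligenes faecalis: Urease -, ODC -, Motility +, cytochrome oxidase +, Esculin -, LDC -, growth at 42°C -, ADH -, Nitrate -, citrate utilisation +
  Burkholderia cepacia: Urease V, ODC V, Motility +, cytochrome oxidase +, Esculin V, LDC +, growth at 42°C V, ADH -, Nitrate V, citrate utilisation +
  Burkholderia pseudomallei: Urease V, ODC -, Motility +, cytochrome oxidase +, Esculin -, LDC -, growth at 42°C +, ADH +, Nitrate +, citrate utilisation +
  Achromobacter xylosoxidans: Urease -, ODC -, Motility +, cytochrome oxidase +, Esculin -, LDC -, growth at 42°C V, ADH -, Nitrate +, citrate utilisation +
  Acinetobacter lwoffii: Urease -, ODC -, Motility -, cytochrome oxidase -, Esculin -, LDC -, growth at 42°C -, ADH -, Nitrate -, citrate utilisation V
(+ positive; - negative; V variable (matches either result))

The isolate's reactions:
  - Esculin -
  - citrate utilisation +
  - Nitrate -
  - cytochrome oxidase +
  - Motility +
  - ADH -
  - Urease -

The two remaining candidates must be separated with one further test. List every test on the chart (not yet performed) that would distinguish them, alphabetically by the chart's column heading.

LDC

cytochrome oxidase +: excludes Stenotrophomonas maltophilia, Acinetobacter lwoffii — 7 left.
ADH -: excludes Pseudomonas fluorescens, Pseudomonas aeruginosa, Burkholderia pseudomallei — 4 left.
Urease -: all 4 remaining candidates are consistent.
Motility +: excludes Elizabethkingia meningoseptica — 3 left.
Esculin -: all 3 remaining candidates are consistent.
citrate utilisation +: all 3 remaining candidates are consistent.
Nitrate -: excludes Achromobacter xylosoxidans — 2 left.
Two candidates remain: Alcaligenes faecalis and Burkholderia cepacia.
  ODC: - vs V — variable for at least one, does not separate.
  LDC: Alcaligenes faecalis -, Burkholderia cepacia + — discriminates.
  growth at 42°C: - vs V — variable for at least one, does not separate.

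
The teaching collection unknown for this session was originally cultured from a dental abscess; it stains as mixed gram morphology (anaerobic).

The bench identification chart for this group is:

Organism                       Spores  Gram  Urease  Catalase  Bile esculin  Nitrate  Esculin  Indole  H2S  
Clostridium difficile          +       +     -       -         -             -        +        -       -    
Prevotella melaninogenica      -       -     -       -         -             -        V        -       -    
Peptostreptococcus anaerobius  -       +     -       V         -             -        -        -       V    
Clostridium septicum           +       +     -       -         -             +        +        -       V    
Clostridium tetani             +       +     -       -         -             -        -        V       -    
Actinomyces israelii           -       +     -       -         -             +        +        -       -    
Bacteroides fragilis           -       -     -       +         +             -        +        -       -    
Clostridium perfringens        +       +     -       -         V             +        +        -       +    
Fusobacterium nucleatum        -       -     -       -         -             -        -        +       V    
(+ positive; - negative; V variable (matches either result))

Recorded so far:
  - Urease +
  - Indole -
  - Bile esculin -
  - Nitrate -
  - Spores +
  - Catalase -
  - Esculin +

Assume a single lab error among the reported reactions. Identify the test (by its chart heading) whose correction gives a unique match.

Urease

As reported, no row in the chart matches all 7 reactions.
Reversing Catalase → still no organism matches.
Reversing Nitrate → still no organism matches.
Reversing Indole → still no organism matches.
Reversing Urease (to -) → unique match: Clostridium difficile.
Reversing Esculin → still no organism matches.
Reversing Spores → still no organism matches.
Reversing Bile esculin → still no organism matches.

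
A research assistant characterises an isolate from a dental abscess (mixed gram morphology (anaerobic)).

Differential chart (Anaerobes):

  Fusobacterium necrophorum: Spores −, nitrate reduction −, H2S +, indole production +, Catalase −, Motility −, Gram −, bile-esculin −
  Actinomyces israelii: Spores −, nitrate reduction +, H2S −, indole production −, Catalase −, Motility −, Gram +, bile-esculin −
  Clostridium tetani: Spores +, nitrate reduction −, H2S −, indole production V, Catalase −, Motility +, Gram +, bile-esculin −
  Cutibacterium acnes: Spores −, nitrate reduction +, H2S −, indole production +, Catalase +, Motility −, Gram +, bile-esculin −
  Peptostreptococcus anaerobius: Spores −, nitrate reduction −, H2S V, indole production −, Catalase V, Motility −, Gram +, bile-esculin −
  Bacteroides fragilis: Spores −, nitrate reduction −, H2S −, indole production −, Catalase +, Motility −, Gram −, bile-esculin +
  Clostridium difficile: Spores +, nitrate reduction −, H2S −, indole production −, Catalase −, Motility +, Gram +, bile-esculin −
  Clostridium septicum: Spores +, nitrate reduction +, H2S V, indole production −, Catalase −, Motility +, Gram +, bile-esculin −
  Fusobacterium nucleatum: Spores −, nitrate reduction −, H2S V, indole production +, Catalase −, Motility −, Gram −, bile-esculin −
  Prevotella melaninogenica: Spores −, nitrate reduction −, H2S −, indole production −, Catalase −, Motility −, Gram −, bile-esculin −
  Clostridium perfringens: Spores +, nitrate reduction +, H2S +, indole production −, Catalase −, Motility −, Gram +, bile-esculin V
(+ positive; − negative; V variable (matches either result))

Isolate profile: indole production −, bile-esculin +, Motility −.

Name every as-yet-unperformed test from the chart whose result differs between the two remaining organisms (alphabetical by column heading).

Catalase, Gram, H2S, nitrate reduction, Spores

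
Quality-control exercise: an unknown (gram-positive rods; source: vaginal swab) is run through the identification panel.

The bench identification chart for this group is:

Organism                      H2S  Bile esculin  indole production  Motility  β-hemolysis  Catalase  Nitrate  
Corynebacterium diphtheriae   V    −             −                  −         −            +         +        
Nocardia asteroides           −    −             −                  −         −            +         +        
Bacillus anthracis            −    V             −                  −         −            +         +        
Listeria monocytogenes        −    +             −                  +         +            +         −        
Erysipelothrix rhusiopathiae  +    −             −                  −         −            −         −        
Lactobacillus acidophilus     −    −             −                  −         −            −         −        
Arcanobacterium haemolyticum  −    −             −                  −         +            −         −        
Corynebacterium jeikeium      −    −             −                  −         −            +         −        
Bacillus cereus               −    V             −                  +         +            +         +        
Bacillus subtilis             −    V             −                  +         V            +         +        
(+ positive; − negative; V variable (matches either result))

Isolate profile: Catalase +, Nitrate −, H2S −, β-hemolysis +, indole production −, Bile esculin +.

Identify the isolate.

β-hemolysis +: excludes 6 organisms — 4 left.
Bile esculin +: excludes Arcanobacterium haemolyticum — 3 left.
Catalase +: all 3 remaining candidates are consistent.
H2S −: all 3 remaining candidates are consistent.
indole production −: all 3 remaining candidates are consistent.
Nitrate −: excludes Bacillus cereus, Bacillus subtilis — 1 left.

Listeria monocytogenes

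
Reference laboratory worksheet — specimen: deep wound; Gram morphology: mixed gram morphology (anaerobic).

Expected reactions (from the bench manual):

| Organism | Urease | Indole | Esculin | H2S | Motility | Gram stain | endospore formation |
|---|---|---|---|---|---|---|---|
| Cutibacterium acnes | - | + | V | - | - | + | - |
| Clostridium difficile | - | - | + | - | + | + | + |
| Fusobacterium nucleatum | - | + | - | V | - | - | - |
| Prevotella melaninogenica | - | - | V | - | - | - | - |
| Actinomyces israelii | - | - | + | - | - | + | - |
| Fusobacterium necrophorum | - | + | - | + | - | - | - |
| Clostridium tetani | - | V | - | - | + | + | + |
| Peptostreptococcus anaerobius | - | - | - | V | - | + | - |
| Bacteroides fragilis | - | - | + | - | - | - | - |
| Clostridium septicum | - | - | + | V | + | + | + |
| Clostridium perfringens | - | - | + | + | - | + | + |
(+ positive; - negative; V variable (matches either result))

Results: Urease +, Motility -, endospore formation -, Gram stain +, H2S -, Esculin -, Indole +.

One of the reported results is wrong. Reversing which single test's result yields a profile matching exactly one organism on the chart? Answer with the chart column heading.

Urease

As reported, no row in the chart matches all 7 reactions.
Reversing H2S → still no organism matches.
Reversing endospore formation → still no organism matches.
Reversing Motility → still no organism matches.
Reversing Gram stain → still no organism matches.
Reversing Urease (to -) → unique match: Cutibacterium acnes.
Reversing Esculin → still no organism matches.
Reversing Indole → still no organism matches.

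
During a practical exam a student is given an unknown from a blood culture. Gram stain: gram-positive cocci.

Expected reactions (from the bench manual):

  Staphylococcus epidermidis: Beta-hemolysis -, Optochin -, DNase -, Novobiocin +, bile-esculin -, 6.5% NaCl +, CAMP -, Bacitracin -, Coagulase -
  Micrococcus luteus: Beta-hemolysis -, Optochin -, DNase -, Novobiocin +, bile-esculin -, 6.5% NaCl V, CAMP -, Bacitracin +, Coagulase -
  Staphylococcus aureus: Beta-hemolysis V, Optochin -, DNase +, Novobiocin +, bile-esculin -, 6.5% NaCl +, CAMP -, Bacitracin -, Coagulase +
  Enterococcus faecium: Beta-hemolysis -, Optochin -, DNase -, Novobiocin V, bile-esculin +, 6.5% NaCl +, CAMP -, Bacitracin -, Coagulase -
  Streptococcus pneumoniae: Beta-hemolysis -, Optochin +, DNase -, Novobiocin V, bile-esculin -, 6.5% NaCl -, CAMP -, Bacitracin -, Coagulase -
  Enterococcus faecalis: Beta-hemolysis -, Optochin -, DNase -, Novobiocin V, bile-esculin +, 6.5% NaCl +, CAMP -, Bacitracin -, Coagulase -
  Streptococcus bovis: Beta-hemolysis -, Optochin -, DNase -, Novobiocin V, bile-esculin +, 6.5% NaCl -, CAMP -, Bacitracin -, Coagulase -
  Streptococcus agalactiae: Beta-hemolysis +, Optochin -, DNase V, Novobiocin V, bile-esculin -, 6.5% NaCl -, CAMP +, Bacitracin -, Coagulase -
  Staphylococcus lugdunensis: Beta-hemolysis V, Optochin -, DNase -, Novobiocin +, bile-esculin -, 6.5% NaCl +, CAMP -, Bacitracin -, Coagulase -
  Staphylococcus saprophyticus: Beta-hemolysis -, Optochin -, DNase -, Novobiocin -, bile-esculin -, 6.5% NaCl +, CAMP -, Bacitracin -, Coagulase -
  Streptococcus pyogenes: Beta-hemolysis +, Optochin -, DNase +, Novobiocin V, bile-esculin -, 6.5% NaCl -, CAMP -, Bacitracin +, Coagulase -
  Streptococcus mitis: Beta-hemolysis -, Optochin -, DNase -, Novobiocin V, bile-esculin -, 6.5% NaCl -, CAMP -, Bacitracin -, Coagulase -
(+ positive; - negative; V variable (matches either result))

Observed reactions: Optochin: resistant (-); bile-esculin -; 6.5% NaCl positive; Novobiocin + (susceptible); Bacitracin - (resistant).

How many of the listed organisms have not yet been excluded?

3

6.5% NaCl +: excludes 5 organisms — 7 left.
Novobiocin +: excludes Staphylococcus saprophyticus — 6 left.
Optochin -: all 6 remaining candidates are consistent.
bile-esculin -: excludes Enterococcus faecium, Enterococcus faecalis — 4 left.
Bacitracin -: excludes Micrococcus luteus — 3 left.
Still consistent: Staphylococcus aureus, Staphylococcus epidermidis, Staphylococcus lugdunensis.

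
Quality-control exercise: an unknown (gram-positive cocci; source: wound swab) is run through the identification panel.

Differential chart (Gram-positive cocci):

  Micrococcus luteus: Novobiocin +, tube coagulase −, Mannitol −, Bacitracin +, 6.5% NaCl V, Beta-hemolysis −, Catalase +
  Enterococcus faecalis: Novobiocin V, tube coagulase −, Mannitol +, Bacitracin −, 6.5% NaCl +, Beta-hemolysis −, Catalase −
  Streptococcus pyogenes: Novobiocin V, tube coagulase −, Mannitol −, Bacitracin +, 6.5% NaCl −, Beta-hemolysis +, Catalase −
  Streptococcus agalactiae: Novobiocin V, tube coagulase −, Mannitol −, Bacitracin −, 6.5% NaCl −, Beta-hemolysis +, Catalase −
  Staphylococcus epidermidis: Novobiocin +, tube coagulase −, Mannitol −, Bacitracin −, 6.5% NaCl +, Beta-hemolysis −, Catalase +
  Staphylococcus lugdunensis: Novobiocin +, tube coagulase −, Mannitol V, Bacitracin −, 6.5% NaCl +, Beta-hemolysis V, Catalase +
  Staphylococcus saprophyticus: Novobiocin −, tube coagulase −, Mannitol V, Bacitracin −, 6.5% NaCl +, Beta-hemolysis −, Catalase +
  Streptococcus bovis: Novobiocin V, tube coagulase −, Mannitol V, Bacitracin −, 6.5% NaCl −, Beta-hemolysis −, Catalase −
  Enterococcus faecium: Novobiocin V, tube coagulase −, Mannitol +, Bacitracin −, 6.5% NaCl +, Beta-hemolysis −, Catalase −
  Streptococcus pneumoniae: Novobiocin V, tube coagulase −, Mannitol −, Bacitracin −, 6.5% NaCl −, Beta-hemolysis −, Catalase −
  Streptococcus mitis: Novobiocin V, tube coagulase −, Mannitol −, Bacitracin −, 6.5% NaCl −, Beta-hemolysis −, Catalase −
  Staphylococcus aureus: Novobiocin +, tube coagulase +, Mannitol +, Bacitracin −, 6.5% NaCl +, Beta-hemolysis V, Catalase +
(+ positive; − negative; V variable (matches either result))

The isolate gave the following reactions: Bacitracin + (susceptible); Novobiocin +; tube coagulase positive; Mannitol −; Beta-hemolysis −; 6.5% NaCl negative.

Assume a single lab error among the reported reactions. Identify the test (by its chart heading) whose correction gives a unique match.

As reported, no row in the chart matches all 6 reactions.
Reversing Mannitol → still no organism matches.
Reversing Bacitracin → still no organism matches.
Reversing Novobiocin → still no organism matches.
Reversing tube coagulase (to −) → unique match: Micrococcus luteus.
Reversing Beta-hemolysis → still no organism matches.
Reversing 6.5% NaCl → still no organism matches.

tube coagulase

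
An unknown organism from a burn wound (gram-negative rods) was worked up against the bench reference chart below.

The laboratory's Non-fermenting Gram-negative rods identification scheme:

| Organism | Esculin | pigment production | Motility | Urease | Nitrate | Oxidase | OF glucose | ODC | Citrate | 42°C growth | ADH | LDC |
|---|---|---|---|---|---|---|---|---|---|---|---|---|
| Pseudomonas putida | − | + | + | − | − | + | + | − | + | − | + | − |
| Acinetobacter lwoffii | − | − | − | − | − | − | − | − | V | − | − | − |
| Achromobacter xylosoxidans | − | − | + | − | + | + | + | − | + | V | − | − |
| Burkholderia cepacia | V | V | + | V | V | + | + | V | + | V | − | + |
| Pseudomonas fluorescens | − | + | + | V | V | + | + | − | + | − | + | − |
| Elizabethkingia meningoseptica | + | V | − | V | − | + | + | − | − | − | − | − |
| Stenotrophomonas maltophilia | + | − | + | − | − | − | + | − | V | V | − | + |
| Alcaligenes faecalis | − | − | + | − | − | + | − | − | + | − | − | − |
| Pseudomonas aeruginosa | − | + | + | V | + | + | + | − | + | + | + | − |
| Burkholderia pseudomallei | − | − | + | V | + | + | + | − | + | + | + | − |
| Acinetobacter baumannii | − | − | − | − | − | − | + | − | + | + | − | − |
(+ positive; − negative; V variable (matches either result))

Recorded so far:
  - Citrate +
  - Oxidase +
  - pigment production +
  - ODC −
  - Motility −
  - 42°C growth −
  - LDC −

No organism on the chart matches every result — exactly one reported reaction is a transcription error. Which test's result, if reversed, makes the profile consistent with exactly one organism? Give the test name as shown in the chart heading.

Citrate

As reported, no row in the chart matches all 7 reactions.
Reversing ODC → still no organism matches.
Reversing pigment production → still no organism matches.
Reversing LDC → still no organism matches.
Reversing 42°C growth → still no organism matches.
Reversing Oxidase → still no organism matches.
Reversing Motility → 2 organisms match (not unique).
Reversing Citrate (to −) → unique match: Elizabethkingia meningoseptica.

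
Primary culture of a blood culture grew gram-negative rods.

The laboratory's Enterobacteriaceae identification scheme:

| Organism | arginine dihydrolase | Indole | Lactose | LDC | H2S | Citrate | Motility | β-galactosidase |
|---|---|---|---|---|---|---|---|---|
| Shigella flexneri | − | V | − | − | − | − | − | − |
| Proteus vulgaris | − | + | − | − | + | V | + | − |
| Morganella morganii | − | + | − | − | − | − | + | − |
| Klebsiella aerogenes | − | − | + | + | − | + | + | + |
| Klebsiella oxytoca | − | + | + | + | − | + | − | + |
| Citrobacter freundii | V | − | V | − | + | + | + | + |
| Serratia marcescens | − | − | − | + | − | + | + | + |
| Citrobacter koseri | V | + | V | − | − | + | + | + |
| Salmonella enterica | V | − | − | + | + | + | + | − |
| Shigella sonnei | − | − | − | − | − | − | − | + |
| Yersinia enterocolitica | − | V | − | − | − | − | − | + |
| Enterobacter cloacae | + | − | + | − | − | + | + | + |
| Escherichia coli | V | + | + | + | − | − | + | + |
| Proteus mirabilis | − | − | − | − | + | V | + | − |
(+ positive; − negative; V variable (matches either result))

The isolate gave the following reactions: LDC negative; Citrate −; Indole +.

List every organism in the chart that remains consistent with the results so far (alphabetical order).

Morganella morganii, Proteus vulgaris, Shigella flexneri, Yersinia enterocolitica

Citrate −: excludes 7 organisms — 7 left.
LDC −: excludes Escherichia coli — 6 left.
Indole +: excludes Shigella sonnei, Proteus mirabilis — 4 left.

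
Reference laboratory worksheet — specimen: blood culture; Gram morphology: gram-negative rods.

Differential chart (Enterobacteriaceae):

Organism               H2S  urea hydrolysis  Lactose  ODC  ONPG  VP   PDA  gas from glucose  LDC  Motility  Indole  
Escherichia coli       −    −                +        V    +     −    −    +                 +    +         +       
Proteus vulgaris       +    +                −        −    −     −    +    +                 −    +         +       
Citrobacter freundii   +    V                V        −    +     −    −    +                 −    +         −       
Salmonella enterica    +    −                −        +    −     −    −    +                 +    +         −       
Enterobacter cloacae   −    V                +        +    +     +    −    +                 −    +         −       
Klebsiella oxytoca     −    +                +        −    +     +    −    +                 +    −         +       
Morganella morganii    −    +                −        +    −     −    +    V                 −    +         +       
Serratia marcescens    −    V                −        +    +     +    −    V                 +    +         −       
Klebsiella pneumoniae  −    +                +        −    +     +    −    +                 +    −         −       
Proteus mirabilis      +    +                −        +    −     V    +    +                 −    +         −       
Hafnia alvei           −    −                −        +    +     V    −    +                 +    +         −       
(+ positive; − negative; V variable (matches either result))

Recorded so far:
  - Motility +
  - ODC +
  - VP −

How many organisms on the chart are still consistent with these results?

Motility +: excludes Klebsiella oxytoca, Klebsiella pneumoniae — 9 left.
ODC +: excludes Proteus vulgaris, Citrobacter freundii — 7 left.
VP −: excludes Enterobacter cloacae, Serratia marcescens — 5 left.
Still consistent: Escherichia coli, Hafnia alvei, Morganella morganii, Proteus mirabilis, Salmonella enterica.

5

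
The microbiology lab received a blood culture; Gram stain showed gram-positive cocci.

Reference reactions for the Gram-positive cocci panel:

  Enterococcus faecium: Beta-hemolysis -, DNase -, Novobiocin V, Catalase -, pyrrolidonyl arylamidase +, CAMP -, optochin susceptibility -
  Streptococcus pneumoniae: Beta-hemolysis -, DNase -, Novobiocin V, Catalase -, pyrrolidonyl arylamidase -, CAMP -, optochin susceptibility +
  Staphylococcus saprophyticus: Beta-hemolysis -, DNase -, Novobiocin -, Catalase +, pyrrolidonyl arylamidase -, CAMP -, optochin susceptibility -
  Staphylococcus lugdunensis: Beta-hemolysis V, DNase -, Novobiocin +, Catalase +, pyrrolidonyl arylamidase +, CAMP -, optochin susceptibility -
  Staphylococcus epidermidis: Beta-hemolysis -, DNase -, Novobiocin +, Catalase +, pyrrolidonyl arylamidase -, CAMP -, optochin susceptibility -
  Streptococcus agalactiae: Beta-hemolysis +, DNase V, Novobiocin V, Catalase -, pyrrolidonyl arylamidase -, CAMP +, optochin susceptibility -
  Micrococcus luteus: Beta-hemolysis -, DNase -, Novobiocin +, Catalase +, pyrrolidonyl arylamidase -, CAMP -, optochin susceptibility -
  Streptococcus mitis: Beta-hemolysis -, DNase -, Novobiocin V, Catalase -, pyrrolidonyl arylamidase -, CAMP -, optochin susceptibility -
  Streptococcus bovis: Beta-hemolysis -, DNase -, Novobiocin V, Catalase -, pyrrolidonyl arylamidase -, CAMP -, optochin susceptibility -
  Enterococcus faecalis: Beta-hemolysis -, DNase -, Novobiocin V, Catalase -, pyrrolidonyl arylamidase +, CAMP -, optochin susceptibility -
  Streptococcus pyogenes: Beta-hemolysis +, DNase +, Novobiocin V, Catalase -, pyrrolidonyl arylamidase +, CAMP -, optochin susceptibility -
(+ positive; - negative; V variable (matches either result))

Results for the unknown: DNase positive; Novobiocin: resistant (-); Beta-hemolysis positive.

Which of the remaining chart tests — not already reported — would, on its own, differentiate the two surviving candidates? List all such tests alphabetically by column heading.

Beta-hemolysis +: excludes 8 organisms — 3 left.
DNase +: excludes Staphylococcus lugdunensis — 2 left.
Novobiocin -: all 2 remaining candidates are consistent.
Two candidates remain: Streptococcus agalactiae and Streptococcus pyogenes.
  Catalase: - vs - — same for both, does not separate.
  pyrrolidonyl arylamidase: Streptococcus agalactiae -, Streptococcus pyogenes + — discriminates.
  CAMP: Streptococcus agalactiae +, Streptococcus pyogenes - — discriminates.
  optochin susceptibility: - vs - — same for both, does not separate.

CAMP, pyrrolidonyl arylamidase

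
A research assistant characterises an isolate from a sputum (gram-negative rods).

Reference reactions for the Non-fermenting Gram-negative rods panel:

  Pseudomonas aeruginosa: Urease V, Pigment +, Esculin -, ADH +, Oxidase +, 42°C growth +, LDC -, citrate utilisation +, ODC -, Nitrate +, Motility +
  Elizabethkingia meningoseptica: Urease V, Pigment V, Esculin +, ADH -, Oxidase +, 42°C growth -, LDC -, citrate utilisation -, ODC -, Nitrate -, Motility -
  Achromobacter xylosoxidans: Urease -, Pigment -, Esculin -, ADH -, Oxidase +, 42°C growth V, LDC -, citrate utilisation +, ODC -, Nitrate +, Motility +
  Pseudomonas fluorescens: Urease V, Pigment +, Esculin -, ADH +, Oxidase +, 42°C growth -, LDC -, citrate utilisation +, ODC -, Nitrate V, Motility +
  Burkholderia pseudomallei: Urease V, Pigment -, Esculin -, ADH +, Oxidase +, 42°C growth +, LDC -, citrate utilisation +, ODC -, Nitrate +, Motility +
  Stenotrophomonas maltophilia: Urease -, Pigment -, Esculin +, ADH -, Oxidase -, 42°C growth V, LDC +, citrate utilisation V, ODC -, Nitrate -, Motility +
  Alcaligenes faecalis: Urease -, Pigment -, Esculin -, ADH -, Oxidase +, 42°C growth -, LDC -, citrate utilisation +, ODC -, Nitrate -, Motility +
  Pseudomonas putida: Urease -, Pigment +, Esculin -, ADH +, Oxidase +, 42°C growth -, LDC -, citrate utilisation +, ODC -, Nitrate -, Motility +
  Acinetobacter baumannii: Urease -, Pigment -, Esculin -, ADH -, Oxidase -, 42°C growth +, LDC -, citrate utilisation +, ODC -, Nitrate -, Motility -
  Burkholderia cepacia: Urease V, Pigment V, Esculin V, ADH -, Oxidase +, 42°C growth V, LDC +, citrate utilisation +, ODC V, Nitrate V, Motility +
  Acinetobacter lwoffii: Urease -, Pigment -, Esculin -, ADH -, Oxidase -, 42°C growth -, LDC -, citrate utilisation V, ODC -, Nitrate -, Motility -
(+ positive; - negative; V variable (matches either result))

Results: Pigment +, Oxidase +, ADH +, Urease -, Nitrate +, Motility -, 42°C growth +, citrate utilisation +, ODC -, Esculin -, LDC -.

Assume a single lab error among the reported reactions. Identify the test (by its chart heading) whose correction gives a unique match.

As reported, no row in the chart matches all 11 reactions.
Reversing Esculin → still no organism matches.
Reversing Oxidase → still no organism matches.
Reversing Pigment → still no organism matches.
Reversing ODC → still no organism matches.
Reversing ADH → still no organism matches.
Reversing citrate utilisation → still no organism matches.
Reversing Motility (to +) → unique match: Pseudomonas aeruginosa.
Reversing Nitrate → still no organism matches.
Reversing Urease → still no organism matches.
Reversing LDC → still no organism matches.
Reversing 42°C growth → still no organism matches.

Motility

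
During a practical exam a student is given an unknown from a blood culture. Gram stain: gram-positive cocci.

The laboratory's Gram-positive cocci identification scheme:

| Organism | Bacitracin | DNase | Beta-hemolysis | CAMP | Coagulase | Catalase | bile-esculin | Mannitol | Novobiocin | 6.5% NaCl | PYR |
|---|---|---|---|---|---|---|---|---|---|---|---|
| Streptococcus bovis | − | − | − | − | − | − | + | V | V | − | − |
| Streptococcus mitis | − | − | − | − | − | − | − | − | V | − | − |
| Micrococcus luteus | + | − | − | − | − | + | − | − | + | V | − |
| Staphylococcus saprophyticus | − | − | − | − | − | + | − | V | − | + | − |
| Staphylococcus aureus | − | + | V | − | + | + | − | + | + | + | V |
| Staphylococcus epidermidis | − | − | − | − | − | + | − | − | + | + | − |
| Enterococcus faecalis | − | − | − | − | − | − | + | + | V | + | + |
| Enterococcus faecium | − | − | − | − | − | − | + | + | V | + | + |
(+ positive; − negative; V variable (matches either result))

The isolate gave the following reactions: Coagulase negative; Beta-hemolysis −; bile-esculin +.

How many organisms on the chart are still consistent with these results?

3

bile-esculin +: excludes 5 organisms — 3 left.
Coagulase −: all 3 remaining candidates are consistent.
Beta-hemolysis −: all 3 remaining candidates are consistent.
Still consistent: Enterococcus faecalis, Enterococcus faecium, Streptococcus bovis.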